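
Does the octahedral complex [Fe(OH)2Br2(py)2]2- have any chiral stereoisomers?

In an octahedral complex each vertex has one trans partner and four cis neighbours.
Working through the distinct placements yields 5 geometric isomers: OH trans, Br trans, py trans; OH cis, Br trans, py cis; OH cis, Br cis, py trans; OH cis, Br cis, py cis (chiral); OH trans, Br cis, py cis.
One of these lacks any improper symmetry element and so occurs as an enantiomeric pair, giving 5 + 1 = 6 stereoisomers in total.

yes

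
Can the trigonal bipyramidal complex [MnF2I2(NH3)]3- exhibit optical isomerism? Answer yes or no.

yes

A trigonal bipyramid has two axial and three equatorial sites, which are chemically inequivalent.
Exhaustive case analysis gives 5 geometric isomers.
One of these lacks any improper symmetry element and so occurs as an enantiomeric pair, giving 5 + 1 = 6 stereoisomers in total.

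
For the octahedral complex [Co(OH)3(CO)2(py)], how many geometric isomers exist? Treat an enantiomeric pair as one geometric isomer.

3

The distinct arrangements are (3 in all): OH mer, CO trans; OH fac, CO cis; OH mer, CO cis.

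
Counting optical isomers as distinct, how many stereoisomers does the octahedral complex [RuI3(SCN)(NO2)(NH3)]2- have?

5

The six octahedral sites form three mutually perpendicular trans pairs.
The distinct arrangements are (4 in all): I mer (3 arrangements); I fac (chiral).
One of these lacks any improper symmetry element and so occurs as an enantiomeric pair, giving 4 + 1 = 5 stereoisomers in total.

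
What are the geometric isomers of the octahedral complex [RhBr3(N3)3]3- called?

In an octahedral complex each vertex has one trans partner and four cis neighbours.
The distinct arrangements are (2 in all): Br mer; Br fac.

fac and mer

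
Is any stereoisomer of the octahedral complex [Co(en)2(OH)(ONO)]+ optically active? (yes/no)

The six octahedral sites form three mutually perpendicular trans pairs.
Each en is bidentate and must span two cis positions.
Systematic placement gives 2 geometric isomers: OH and ONO mutually trans; OH and ONO mutually cis (chiral).
One of these lacks any improper symmetry element and so occurs as an enantiomeric pair, giving 2 + 1 = 3 stereoisomers in total.

yes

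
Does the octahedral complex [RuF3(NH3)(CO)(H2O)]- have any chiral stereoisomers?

yes

An octahedron has six vertices in three trans pairs; every non-trans pair is cis.
The distinct arrangements are (4 in all): F mer (3 arrangements); F fac (chiral).
One of these lacks any improper symmetry element and so occurs as an enantiomeric pair, giving 4 + 1 = 5 stereoisomers in total.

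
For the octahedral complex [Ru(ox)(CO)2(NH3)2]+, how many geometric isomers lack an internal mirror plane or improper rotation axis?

1

Each ox is bidentate and must span two cis positions.
The distinct arrangements are (3 in all): CO trans, NH3 cis; CO cis, NH3 cis (chiral); CO cis, NH3 trans.
One of these lacks any improper symmetry element and so occurs as an enantiomeric pair, giving 3 + 1 = 4 stereoisomers in total.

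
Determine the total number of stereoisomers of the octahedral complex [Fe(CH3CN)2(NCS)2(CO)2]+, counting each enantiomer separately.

An octahedron has six vertices in three trans pairs; every non-trans pair is cis.
The distinct arrangements are (5 in all): CH3CN trans, NCS trans, CO trans; CH3CN trans, NCS cis, CO cis; CH3CN cis, NCS trans, CO cis; CH3CN cis, NCS cis, CO cis (chiral); CH3CN cis, NCS cis, CO trans.
One of these lacks any improper symmetry element and so occurs as an enantiomeric pair, giving 5 + 1 = 6 stereoisomers in total.

6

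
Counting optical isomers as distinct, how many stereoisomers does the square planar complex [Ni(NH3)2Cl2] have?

2

Working through the distinct placements yields 2 geometric isomers: NH3 cis; NH3 trans.
Each arrangement has an internal mirror plane or centre of symmetry, so none is chiral.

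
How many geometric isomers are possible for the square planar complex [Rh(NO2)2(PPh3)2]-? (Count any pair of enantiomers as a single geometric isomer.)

2

Systematic placement gives 2 geometric isomers: NO2 cis; NO2 trans.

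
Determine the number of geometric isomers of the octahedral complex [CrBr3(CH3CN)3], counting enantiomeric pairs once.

Working through the distinct placements yields 2 geometric isomers: Br mer; Br fac.

2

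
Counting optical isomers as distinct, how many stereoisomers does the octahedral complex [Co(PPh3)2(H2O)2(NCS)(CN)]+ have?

The six octahedral sites form three mutually perpendicular trans pairs.
Systematic placement gives 6 geometric isomers: PPh3 trans, H2O cis; PPh3 cis, H2O cis (3 arrangements, 2 chiral); PPh3 trans, H2O trans; PPh3 cis, H2O trans.
Of these, 2 lack any improper symmetry element and so occur as enantiomeric pairs, giving 6 + 2 = 8 stereoisomers in total.

8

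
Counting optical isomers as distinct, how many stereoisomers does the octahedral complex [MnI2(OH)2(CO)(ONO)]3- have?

8

In an octahedral complex each vertex has one trans partner and four cis neighbours.
There are 6 geometric isomers: I cis, OH cis (3 arrangements, 2 chiral); I cis, OH trans; I trans, OH cis; I trans, OH trans.
Of these, 2 lack any improper symmetry element and so occur as enantiomeric pairs, giving 6 + 2 = 8 stereoisomers in total.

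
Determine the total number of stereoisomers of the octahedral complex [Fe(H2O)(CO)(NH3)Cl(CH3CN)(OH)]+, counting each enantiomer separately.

30

Placing the ligands in turn and identifying arrangements related by rotation or reflection leaves 15 distinct geometric isomers.
Of these, 15 lack any improper symmetry element and so occur as enantiomeric pairs, giving 15 + 15 = 30 stereoisomers in total.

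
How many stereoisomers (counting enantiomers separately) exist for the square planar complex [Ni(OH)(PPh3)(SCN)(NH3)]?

3

A square has two trans pairs of vertices; adjacent vertices are cis.
There are 3 geometric isomers: (NH3/PPh3 trans, OH/SCN trans); (NH3/SCN trans, OH/PPh3 trans); (NH3/OH trans, PPh3/SCN trans).
Each arrangement has an internal mirror plane or centre of symmetry, so none is chiral.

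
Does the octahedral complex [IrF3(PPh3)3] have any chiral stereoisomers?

no

There are 2 geometric isomers: F mer; F fac.
Each arrangement has an internal mirror plane or centre of symmetry, so none is chiral.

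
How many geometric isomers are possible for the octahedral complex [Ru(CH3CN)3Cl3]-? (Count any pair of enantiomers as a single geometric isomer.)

In an octahedral complex each vertex has one trans partner and four cis neighbours.
The distinct arrangements are (2 in all): CH3CN mer; CH3CN fac.

2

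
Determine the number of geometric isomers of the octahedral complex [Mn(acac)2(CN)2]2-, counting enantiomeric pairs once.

2

Each acac is bidentate and must span two cis positions.
Systematic placement gives 2 geometric isomers: CN trans; CN cis (chiral).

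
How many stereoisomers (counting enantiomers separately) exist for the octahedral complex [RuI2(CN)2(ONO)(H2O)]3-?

8

The six octahedral sites form three mutually perpendicular trans pairs.
Systematic placement gives 6 geometric isomers: I cis, CN trans; I trans, CN trans; I cis, CN cis (3 arrangements, 2 chiral); I trans, CN cis.
Of these, 2 lack any improper symmetry element and so occur as enantiomeric pairs, giving 6 + 2 = 8 stereoisomers in total.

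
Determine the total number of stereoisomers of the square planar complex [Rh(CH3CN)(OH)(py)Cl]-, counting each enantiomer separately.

In a square planar complex each vertex has one trans partner and two cis neighbours.
Systematic placement gives 3 geometric isomers: (CH3CN/OH trans, Cl/py trans); (CH3CN/py trans, Cl/OH trans); (CH3CN/Cl trans, OH/py trans).
Each arrangement has an internal mirror plane or centre of symmetry, so none is chiral.

3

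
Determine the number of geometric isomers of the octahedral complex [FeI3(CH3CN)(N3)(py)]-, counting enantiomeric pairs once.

In an octahedral complex each vertex has one trans partner and four cis neighbours.
Systematic placement gives 4 geometric isomers: I mer (3 arrangements); I fac (chiral).

4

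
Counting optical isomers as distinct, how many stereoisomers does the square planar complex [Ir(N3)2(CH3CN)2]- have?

In a square planar complex each vertex has one trans partner and two cis neighbours.
Working through the distinct placements yields 2 geometric isomers: N3 cis; N3 trans.
Each arrangement has an internal mirror plane or centre of symmetry, so none is chiral.

2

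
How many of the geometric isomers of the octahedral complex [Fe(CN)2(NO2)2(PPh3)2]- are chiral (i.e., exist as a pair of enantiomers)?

The six octahedral sites form three mutually perpendicular trans pairs.
There are 5 geometric isomers: CN trans, NO2 trans, PPh3 trans; CN trans, NO2 cis, PPh3 cis; CN cis, NO2 cis, PPh3 trans; CN cis, NO2 cis, PPh3 cis (chiral); CN cis, NO2 trans, PPh3 cis.
One of these lacks any improper symmetry element and so occurs as an enantiomeric pair, giving 5 + 1 = 6 stereoisomers in total.

1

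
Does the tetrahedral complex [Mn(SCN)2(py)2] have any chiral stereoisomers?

no

Only one geometric arrangement is possible.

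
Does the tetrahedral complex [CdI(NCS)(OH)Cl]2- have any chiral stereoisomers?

All four vertices of a tetrahedron are equivalent and mutually adjacent, so cis/trans isomerism cannot arise.
Only one geometric arrangement is possible; it has no improper symmetry element, so it exists as a pair of enantiomers (2 stereoisomers).

yes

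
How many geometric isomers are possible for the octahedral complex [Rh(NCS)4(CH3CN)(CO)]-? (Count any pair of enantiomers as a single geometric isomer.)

2

The distinct arrangements are (2 in all): CH3CN and CO mutually trans; CH3CN and CO mutually cis.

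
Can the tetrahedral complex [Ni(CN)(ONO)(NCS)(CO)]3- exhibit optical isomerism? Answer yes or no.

All four vertices of a tetrahedron are equivalent and mutually adjacent, so cis/trans isomerism cannot arise.
Only one geometric arrangement is possible; it has no improper symmetry element, so it exists as a pair of enantiomers (2 stereoisomers).

yes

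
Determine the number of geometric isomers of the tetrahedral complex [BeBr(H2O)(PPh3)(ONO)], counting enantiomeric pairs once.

All four vertices of a tetrahedron are equivalent and mutually adjacent, so cis/trans isomerism cannot arise.
Only one geometric arrangement is possible; it has no improper symmetry element, so it exists as a pair of enantiomers (2 stereoisomers).

1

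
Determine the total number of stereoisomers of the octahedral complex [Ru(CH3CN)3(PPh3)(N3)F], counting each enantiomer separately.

An octahedron has six vertices in three trans pairs; every non-trans pair is cis.
There are 4 geometric isomers: CH3CN mer (3 arrangements); CH3CN fac (chiral).
One of these lacks any improper symmetry element and so occurs as an enantiomeric pair, giving 4 + 1 = 5 stereoisomers in total.

5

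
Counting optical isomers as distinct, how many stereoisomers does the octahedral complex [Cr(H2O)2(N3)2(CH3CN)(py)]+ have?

8

The six octahedral sites form three mutually perpendicular trans pairs.
There are 6 geometric isomers: H2O cis, N3 cis (3 arrangements, 2 chiral); H2O cis, N3 trans; H2O trans, N3 cis; H2O trans, N3 trans.
Of these, 2 lack any improper symmetry element and so occur as enantiomeric pairs, giving 6 + 2 = 8 stereoisomers in total.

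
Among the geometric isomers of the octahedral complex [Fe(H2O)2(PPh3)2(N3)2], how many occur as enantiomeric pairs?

1

The six octahedral sites form three mutually perpendicular trans pairs.
There are 5 geometric isomers: H2O trans, PPh3 trans, N3 trans; H2O trans, PPh3 cis, N3 cis; H2O cis, PPh3 trans, N3 cis; H2O cis, PPh3 cis, N3 cis (chiral); H2O cis, PPh3 cis, N3 trans.
One of these lacks any improper symmetry element and so occurs as an enantiomeric pair, giving 5 + 1 = 6 stereoisomers in total.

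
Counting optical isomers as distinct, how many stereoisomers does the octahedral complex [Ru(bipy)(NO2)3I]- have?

2

Each bipy is bidentate and must span two cis positions.
Systematic placement gives 2 geometric isomers: NO2 fac; NO2 mer.
Each arrangement has an internal mirror plane or centre of symmetry, so none is chiral.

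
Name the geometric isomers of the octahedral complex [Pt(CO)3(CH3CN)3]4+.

The six octahedral sites form three mutually perpendicular trans pairs.
Working through the distinct placements yields 2 geometric isomers: CO mer; CO fac.

fac and mer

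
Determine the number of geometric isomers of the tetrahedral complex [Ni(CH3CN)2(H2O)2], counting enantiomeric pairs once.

Only one geometric arrangement is possible.

1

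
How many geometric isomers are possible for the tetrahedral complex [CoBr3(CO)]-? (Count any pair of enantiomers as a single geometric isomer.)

1

Only one geometric arrangement is possible.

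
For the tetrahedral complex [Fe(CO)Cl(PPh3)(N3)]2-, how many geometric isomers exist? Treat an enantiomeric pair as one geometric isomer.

In a tetrahedral complex all four positions are equivalent and every pair of ligands is adjacent — there is no cis/trans distinction.
Only one geometric arrangement is possible; it has no improper symmetry element, so it exists as a pair of enantiomers (2 stereoisomers).

1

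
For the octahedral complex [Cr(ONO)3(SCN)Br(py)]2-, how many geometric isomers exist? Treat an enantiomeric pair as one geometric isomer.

4

The distinct arrangements are (4 in all): ONO mer (3 arrangements); ONO fac (chiral).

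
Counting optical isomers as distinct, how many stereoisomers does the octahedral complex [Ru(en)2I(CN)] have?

3

The six octahedral sites form three mutually perpendicular trans pairs.
Each en is bidentate and must span two cis positions.
Working through the distinct placements yields 2 geometric isomers: I and CN mutually trans; I and CN mutually cis (chiral).
One of these lacks any improper symmetry element and so occurs as an enantiomeric pair, giving 2 + 1 = 3 stereoisomers in total.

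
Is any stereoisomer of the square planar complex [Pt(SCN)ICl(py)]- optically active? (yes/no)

no

There are 3 geometric isomers: (Cl/SCN trans, I/py trans); (Cl/py trans, I/SCN trans); (Cl/I trans, SCN/py trans).
Each arrangement has an internal mirror plane or centre of symmetry, so none is chiral.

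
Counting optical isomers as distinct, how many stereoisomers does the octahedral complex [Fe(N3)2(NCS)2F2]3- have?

The six octahedral sites form three mutually perpendicular trans pairs.
Systematic placement gives 5 geometric isomers: N3 trans, NCS trans, F trans; N3 cis, NCS cis, F trans; N3 cis, NCS trans, F cis; N3 cis, NCS cis, F cis (chiral); N3 trans, NCS cis, F cis.
One of these lacks any improper symmetry element and so occurs as an enantiomeric pair, giving 5 + 1 = 6 stereoisomers in total.

6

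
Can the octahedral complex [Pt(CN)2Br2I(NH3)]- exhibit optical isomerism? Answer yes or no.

An octahedron has six vertices in three trans pairs; every non-trans pair is cis.
Working through the distinct placements yields 6 geometric isomers: CN trans, Br trans; CN cis, Br trans; CN cis, Br cis (3 arrangements, 2 chiral); CN trans, Br cis.
Of these, 2 lack any improper symmetry element and so occur as enantiomeric pairs, giving 6 + 2 = 8 stereoisomers in total.

yes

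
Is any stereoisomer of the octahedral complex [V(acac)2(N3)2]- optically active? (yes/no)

Each acac is bidentate and must span two cis positions.
There are 2 geometric isomers: N3 trans; N3 cis (chiral).
One of these lacks any improper symmetry element and so occurs as an enantiomeric pair, giving 2 + 1 = 3 stereoisomers in total.

yes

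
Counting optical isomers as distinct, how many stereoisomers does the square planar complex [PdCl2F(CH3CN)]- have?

2

In a square planar complex each vertex has one trans partner and two cis neighbours.
Working through the distinct placements yields 2 geometric isomers: Cl cis; Cl trans.
Each arrangement has an internal mirror plane or centre of symmetry, so none is chiral.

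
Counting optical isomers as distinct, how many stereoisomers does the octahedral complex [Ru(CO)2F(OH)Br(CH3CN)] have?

15

In an octahedral complex each vertex has one trans partner and four cis neighbours.
Placing the ligands in turn and identifying arrangements related by rotation or reflection leaves 9 distinct geometric isomers.
Of these, 6 lack any improper symmetry element and so occur as enantiomeric pairs, giving 9 + 6 = 15 stereoisomers in total.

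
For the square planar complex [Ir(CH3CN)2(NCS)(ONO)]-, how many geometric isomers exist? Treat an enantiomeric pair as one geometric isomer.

A square has two trans pairs of vertices; adjacent vertices are cis.
The distinct arrangements are (2 in all): CH3CN cis; CH3CN trans.

2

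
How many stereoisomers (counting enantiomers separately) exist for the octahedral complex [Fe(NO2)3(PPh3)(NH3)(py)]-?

An octahedron has six vertices in three trans pairs; every non-trans pair is cis.
Working through the distinct placements yields 4 geometric isomers: NO2 mer (3 arrangements); NO2 fac (chiral).
One of these lacks any improper symmetry element and so occurs as an enantiomeric pair, giving 4 + 1 = 5 stereoisomers in total.

5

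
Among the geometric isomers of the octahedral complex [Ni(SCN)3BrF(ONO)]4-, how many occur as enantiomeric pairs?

Systematic placement gives 4 geometric isomers: SCN mer (3 arrangements); SCN fac (chiral).
One of these lacks any improper symmetry element and so occurs as an enantiomeric pair, giving 4 + 1 = 5 stereoisomers in total.

1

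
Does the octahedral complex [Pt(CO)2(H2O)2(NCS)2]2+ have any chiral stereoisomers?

Working through the distinct placements yields 5 geometric isomers: CO trans, H2O trans, NCS trans; CO trans, H2O cis, NCS cis; CO cis, H2O cis, NCS trans; CO cis, H2O cis, NCS cis (chiral); CO cis, H2O trans, NCS cis.
One of these lacks any improper symmetry element and so occurs as an enantiomeric pair, giving 5 + 1 = 6 stereoisomers in total.

yes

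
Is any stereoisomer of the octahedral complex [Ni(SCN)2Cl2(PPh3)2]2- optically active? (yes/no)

yes

Systematic placement gives 5 geometric isomers: SCN trans, Cl trans, PPh3 trans; SCN cis, Cl trans, PPh3 cis; SCN trans, Cl cis, PPh3 cis; SCN cis, Cl cis, PPh3 cis (chiral); SCN cis, Cl cis, PPh3 trans.
One of these lacks any improper symmetry element and so occurs as an enantiomeric pair, giving 5 + 1 = 6 stereoisomers in total.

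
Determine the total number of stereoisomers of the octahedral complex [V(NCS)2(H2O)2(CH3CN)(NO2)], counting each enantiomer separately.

8

The six octahedral sites form three mutually perpendicular trans pairs.
There are 6 geometric isomers: NCS cis, H2O cis (3 arrangements, 2 chiral); NCS trans, H2O cis; NCS cis, H2O trans; NCS trans, H2O trans.
Of these, 2 lack any improper symmetry element and so occur as enantiomeric pairs, giving 6 + 2 = 8 stereoisomers in total.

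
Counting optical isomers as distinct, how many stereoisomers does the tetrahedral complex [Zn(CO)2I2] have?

All four vertices of a tetrahedron are equivalent and mutually adjacent, so cis/trans isomerism cannot arise.
Only one geometric arrangement is possible.

1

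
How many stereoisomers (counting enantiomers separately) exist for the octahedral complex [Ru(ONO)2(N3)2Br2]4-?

Systematic placement gives 5 geometric isomers: ONO trans, N3 trans, Br trans; ONO cis, N3 cis, Br trans; ONO trans, N3 cis, Br cis; ONO cis, N3 cis, Br cis (chiral); ONO cis, N3 trans, Br cis.
One of these lacks any improper symmetry element and so occurs as an enantiomeric pair, giving 5 + 1 = 6 stereoisomers in total.

6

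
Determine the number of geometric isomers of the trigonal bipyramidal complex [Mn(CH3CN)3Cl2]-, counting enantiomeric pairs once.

A trigonal bipyramid has two axial and three equatorial sites, which are chemically inequivalent.
Working through the distinct placements yields 3 geometric isomers: Cl both equatorial; Cl one axial, one equatorial; Cl both axial.

3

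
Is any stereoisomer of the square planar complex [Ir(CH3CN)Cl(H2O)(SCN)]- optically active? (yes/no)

no

The distinct arrangements are (3 in all): (CH3CN/H2O trans, Cl/SCN trans); (CH3CN/SCN trans, Cl/H2O trans); (CH3CN/Cl trans, H2O/SCN trans).
Each arrangement has an internal mirror plane or centre of symmetry, so none is chiral.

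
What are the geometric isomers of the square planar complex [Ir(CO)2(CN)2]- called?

cis and trans

There are 2 geometric isomers: CO cis; CO trans.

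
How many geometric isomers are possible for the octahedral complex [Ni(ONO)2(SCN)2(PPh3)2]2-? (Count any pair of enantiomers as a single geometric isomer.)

An octahedron has six vertices in three trans pairs; every non-trans pair is cis.
Systematic placement gives 5 geometric isomers: ONO trans, SCN trans, PPh3 trans; ONO trans, SCN cis, PPh3 cis; ONO cis, SCN trans, PPh3 cis; ONO cis, SCN cis, PPh3 cis (chiral); ONO cis, SCN cis, PPh3 trans.

5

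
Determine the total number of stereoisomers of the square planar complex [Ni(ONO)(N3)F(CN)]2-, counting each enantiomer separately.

A square has two trans pairs of vertices; adjacent vertices are cis.
The distinct arrangements are (3 in all): (CN/N3 trans, F/ONO trans); (CN/ONO trans, F/N3 trans); (CN/F trans, N3/ONO trans).
Each arrangement has an internal mirror plane or centre of symmetry, so none is chiral.

3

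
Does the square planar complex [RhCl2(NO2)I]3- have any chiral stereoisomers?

In a square planar complex each vertex has one trans partner and two cis neighbours.
Systematic placement gives 2 geometric isomers: Cl cis; Cl trans.
Each arrangement has an internal mirror plane or centre of symmetry, so none is chiral.

no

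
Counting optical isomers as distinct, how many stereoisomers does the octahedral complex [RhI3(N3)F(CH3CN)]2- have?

5

An octahedron has six vertices in three trans pairs; every non-trans pair is cis.
There are 4 geometric isomers: I mer (3 arrangements); I fac (chiral).
One of these lacks any improper symmetry element and so occurs as an enantiomeric pair, giving 4 + 1 = 5 stereoisomers in total.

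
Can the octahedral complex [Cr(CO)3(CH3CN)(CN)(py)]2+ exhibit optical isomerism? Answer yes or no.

In an octahedral complex each vertex has one trans partner and four cis neighbours.
The distinct arrangements are (4 in all): CO mer (3 arrangements); CO fac (chiral).
One of these lacks any improper symmetry element and so occurs as an enantiomeric pair, giving 4 + 1 = 5 stereoisomers in total.

yes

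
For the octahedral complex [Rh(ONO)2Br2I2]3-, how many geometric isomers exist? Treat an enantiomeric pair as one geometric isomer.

5

The six octahedral sites form three mutually perpendicular trans pairs.
There are 5 geometric isomers: ONO trans, Br trans, I trans; ONO cis, Br trans, I cis; ONO trans, Br cis, I cis; ONO cis, Br cis, I cis (chiral); ONO cis, Br cis, I trans.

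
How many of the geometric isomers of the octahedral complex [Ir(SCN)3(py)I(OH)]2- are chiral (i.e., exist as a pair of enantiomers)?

In an octahedral complex each vertex has one trans partner and four cis neighbours.
The distinct arrangements are (4 in all): SCN mer (3 arrangements); SCN fac (chiral).
One of these lacks any improper symmetry element and so occurs as an enantiomeric pair, giving 4 + 1 = 5 stereoisomers in total.

1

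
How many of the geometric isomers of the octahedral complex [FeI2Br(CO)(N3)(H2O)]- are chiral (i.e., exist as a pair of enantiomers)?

In an octahedral complex each vertex has one trans partner and four cis neighbours.
Exhaustive case analysis gives 9 geometric isomers.
Of these, 6 lack any improper symmetry element and so occur as enantiomeric pairs, giving 9 + 6 = 15 stereoisomers in total.

6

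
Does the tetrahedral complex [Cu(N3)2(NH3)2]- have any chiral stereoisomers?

Only one geometric arrangement is possible.

no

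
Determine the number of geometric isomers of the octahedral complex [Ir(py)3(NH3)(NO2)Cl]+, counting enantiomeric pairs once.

4

In an octahedral complex each vertex has one trans partner and four cis neighbours.
There are 4 geometric isomers: py mer (3 arrangements); py fac (chiral).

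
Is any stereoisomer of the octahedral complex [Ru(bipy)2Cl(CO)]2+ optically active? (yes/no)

Each bipy is bidentate and must span two cis positions.
There are 2 geometric isomers: Cl and CO mutually trans; Cl and CO mutually cis (chiral).
One of these lacks any improper symmetry element and so occurs as an enantiomeric pair, giving 2 + 1 = 3 stereoisomers in total.

yes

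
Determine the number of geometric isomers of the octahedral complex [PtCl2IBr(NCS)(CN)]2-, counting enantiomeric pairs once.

9

The six octahedral sites form three mutually perpendicular trans pairs.
Exhaustive case analysis gives 9 geometric isomers.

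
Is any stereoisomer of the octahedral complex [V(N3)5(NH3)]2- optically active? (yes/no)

no

Only one geometric arrangement is possible.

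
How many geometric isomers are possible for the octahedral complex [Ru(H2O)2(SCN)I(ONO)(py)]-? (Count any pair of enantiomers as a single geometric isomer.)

An octahedron has six vertices in three trans pairs; every non-trans pair is cis.
Placing the ligands in turn and identifying arrangements related by rotation or reflection leaves 9 distinct geometric isomers.

9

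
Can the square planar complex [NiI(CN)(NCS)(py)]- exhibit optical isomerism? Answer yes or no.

In a square planar complex each vertex has one trans partner and two cis neighbours.
Systematic placement gives 3 geometric isomers: (CN/NCS trans, I/py trans); (CN/py trans, I/NCS trans); (CN/I trans, NCS/py trans).
Each arrangement has an internal mirror plane or centre of symmetry, so none is chiral.

no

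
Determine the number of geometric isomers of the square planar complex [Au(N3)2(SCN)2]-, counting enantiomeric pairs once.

In a square planar complex each vertex has one trans partner and two cis neighbours.
The distinct arrangements are (2 in all): N3 cis; N3 trans.

2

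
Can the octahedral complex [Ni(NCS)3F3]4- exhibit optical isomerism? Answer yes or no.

The six octahedral sites form three mutually perpendicular trans pairs.
The distinct arrangements are (2 in all): NCS mer; NCS fac.
Each arrangement has an internal mirror plane or centre of symmetry, so none is chiral.

no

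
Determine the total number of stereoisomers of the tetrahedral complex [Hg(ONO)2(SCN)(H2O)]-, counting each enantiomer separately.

1

All four vertices of a tetrahedron are equivalent and mutually adjacent, so cis/trans isomerism cannot arise.
Only one geometric arrangement is possible.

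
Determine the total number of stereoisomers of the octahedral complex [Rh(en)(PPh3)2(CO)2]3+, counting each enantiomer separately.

Each en is bidentate and must span two cis positions.
There are 3 geometric isomers: PPh3 cis, CO trans; PPh3 cis, CO cis (chiral); PPh3 trans, CO cis.
One of these lacks any improper symmetry element and so occurs as an enantiomeric pair, giving 3 + 1 = 4 stereoisomers in total.

4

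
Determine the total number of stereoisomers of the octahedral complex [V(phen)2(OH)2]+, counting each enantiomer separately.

The six octahedral sites form three mutually perpendicular trans pairs.
Each phen is bidentate and must span two cis positions.
The distinct arrangements are (2 in all): OH trans; OH cis (chiral).
One of these lacks any improper symmetry element and so occurs as an enantiomeric pair, giving 2 + 1 = 3 stereoisomers in total.

3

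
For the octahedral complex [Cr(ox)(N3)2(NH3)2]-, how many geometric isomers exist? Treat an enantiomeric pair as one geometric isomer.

In an octahedral complex each vertex has one trans partner and four cis neighbours.
Each ox is bidentate and must span two cis positions.
There are 3 geometric isomers: N3 trans, NH3 cis; N3 cis, NH3 cis (chiral); N3 cis, NH3 trans.

3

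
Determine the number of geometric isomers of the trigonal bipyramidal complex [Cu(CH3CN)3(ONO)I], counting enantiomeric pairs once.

A trigonal bipyramid has two axial and three equatorial sites, which are chemically inequivalent.
Working through the distinct placements yields 4 geometric isomers: ONO equatorial, I equatorial; ONO equatorial, I axial; ONO axial, I equatorial; ONO axial, I axial.

4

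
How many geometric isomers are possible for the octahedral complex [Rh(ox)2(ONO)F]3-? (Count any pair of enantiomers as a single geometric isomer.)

In an octahedral complex each vertex has one trans partner and four cis neighbours.
Each ox is bidentate and must span two cis positions.
The distinct arrangements are (2 in all): ONO and F mutually trans; ONO and F mutually cis (chiral).

2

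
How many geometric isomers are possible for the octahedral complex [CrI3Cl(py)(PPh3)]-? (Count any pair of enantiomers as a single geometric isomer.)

Working through the distinct placements yields 4 geometric isomers: I mer (3 arrangements); I fac (chiral).

4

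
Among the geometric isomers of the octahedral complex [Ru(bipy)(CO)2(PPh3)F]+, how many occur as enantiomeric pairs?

Each bipy is bidentate and must span two cis positions.
There are 4 geometric isomers: CO trans; CO cis (3 arrangements, 2 chiral).
Of these, 2 lack any improper symmetry element and so occur as enantiomeric pairs, giving 4 + 2 = 6 stereoisomers in total.

2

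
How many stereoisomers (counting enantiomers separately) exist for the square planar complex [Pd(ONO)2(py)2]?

2

A square has two trans pairs of vertices; adjacent vertices are cis.
Working through the distinct placements yields 2 geometric isomers: ONO cis; ONO trans.
Each arrangement has an internal mirror plane or centre of symmetry, so none is chiral.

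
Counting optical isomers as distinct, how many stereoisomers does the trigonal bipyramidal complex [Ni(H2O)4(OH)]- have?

2

In a trigonal bipyramid the two axial positions differ from the three equatorial ones.
The distinct arrangements are (2 in all): OH equatorial; OH axial.
Each arrangement has an internal mirror plane or centre of symmetry, so none is chiral.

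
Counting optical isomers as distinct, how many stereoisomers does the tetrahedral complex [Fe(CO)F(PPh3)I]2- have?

2

In a tetrahedral complex all four positions are equivalent and every pair of ligands is adjacent — there is no cis/trans distinction.
Only one geometric arrangement is possible; it has no improper symmetry element, so it exists as a pair of enantiomers (2 stereoisomers).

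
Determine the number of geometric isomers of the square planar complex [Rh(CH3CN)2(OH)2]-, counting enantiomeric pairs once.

2

Working through the distinct placements yields 2 geometric isomers: CH3CN cis; CH3CN trans.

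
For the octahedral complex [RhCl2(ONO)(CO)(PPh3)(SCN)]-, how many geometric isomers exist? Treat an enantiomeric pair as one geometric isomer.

9

In an octahedral complex each vertex has one trans partner and four cis neighbours.
Exhaustive case analysis gives 9 geometric isomers.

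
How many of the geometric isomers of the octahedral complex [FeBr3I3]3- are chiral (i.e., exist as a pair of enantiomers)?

0

The distinct arrangements are (2 in all): Br mer; Br fac.
Each arrangement has an internal mirror plane or centre of symmetry, so none is chiral.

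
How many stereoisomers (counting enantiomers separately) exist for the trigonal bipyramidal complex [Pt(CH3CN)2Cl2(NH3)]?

In a trigonal bipyramid the two axial positions differ from the three equatorial ones.
Placing the ligands in turn and identifying arrangements related by rotation or reflection leaves 5 distinct geometric isomers.
One of these lacks any improper symmetry element and so occurs as an enantiomeric pair, giving 5 + 1 = 6 stereoisomers in total.

6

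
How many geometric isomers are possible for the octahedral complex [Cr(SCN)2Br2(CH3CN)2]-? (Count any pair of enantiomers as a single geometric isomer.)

The six octahedral sites form three mutually perpendicular trans pairs.
The distinct arrangements are (5 in all): SCN trans, Br trans, CH3CN trans; SCN cis, Br trans, CH3CN cis; SCN trans, Br cis, CH3CN cis; SCN cis, Br cis, CH3CN cis (chiral); SCN cis, Br cis, CH3CN trans.

5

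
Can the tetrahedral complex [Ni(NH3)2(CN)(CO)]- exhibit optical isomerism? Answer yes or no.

no

All four vertices of a tetrahedron are equivalent and mutually adjacent, so cis/trans isomerism cannot arise.
Only one geometric arrangement is possible.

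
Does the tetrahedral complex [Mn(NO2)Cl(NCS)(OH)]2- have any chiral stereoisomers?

Only one geometric arrangement is possible; it has no improper symmetry element, so it exists as a pair of enantiomers (2 stereoisomers).

yes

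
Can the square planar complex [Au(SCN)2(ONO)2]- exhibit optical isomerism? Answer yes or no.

no

In a square planar complex each vertex has one trans partner and two cis neighbours.
Systematic placement gives 2 geometric isomers: SCN cis; SCN trans.
Each arrangement has an internal mirror plane or centre of symmetry, so none is chiral.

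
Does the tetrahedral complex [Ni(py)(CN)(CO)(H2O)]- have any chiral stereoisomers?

All four vertices of a tetrahedron are equivalent and mutually adjacent, so cis/trans isomerism cannot arise.
Only one geometric arrangement is possible; it has no improper symmetry element, so it exists as a pair of enantiomers (2 stereoisomers).

yes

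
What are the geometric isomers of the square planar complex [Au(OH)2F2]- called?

Systematic placement gives 2 geometric isomers: OH cis; OH trans.

cis and trans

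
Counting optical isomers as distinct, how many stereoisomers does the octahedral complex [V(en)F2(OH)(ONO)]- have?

6

Each en is bidentate and must span two cis positions.
There are 4 geometric isomers: F trans; F cis (3 arrangements, 2 chiral).
Of these, 2 lack any improper symmetry element and so occur as enantiomeric pairs, giving 4 + 2 = 6 stereoisomers in total.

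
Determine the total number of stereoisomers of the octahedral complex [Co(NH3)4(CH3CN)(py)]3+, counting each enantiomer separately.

An octahedron has six vertices in three trans pairs; every non-trans pair is cis.
There are 2 geometric isomers: CH3CN and py mutually cis; CH3CN and py mutually trans.
Each arrangement has an internal mirror plane or centre of symmetry, so none is chiral.

2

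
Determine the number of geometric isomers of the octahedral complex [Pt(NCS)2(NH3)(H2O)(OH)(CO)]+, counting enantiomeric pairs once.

Placing the ligands in turn and identifying arrangements related by rotation or reflection leaves 9 distinct geometric isomers.

9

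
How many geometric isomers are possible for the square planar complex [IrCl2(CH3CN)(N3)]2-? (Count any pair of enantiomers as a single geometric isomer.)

2

In a square planar complex each vertex has one trans partner and two cis neighbours.
The distinct arrangements are (2 in all): Cl cis; Cl trans.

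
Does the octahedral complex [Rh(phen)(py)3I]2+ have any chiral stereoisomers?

In an octahedral complex each vertex has one trans partner and four cis neighbours.
Each phen is bidentate and must span two cis positions.
Systematic placement gives 2 geometric isomers: py mer; py fac.
Each arrangement has an internal mirror plane or centre of symmetry, so none is chiral.

no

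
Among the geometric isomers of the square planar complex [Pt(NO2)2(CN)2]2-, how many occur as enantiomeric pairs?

Working through the distinct placements yields 2 geometric isomers: NO2 cis; NO2 trans.
Each arrangement has an internal mirror plane or centre of symmetry, so none is chiral.

0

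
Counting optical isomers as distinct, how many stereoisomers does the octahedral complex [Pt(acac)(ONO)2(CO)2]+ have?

An octahedron has six vertices in three trans pairs; every non-trans pair is cis.
Each acac is bidentate and must span two cis positions.
There are 3 geometric isomers: ONO cis, CO trans; ONO cis, CO cis (chiral); ONO trans, CO cis.
One of these lacks any improper symmetry element and so occurs as an enantiomeric pair, giving 3 + 1 = 4 stereoisomers in total.

4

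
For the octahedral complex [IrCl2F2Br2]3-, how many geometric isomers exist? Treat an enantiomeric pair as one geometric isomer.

The six octahedral sites form three mutually perpendicular trans pairs.
The distinct arrangements are (5 in all): Cl trans, F trans, Br trans; Cl cis, F cis, Br trans; Cl cis, F trans, Br cis; Cl cis, F cis, Br cis (chiral); Cl trans, F cis, Br cis.

5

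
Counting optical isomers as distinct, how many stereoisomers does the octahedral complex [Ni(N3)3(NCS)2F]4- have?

3

The six octahedral sites form three mutually perpendicular trans pairs.
Working through the distinct placements yields 3 geometric isomers: N3 mer, NCS trans; N3 fac, NCS cis; N3 mer, NCS cis.
Each arrangement has an internal mirror plane or centre of symmetry, so none is chiral.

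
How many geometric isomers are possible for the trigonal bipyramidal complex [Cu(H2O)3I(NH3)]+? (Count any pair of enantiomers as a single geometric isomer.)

4

In a trigonal bipyramid the two axial positions differ from the three equatorial ones.
Working through the distinct placements yields 4 geometric isomers: I equatorial, NH3 equatorial; I axial, NH3 equatorial; I equatorial, NH3 axial; I axial, NH3 axial.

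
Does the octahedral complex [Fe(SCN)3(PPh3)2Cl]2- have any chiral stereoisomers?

no

In an octahedral complex each vertex has one trans partner and four cis neighbours.
The distinct arrangements are (3 in all): SCN mer, PPh3 cis; SCN mer, PPh3 trans; SCN fac, PPh3 cis.
Each arrangement has an internal mirror plane or centre of symmetry, so none is chiral.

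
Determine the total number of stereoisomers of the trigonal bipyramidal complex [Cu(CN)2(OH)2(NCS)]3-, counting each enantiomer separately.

Exhaustive case analysis gives 5 geometric isomers.
One of these lacks any improper symmetry element and so occurs as an enantiomeric pair, giving 5 + 1 = 6 stereoisomers in total.

6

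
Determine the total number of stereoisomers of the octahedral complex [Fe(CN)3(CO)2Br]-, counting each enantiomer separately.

An octahedron has six vertices in three trans pairs; every non-trans pair is cis.
The distinct arrangements are (3 in all): CN mer, CO trans; CN fac, CO cis; CN mer, CO cis.
Each arrangement has an internal mirror plane or centre of symmetry, so none is chiral.

3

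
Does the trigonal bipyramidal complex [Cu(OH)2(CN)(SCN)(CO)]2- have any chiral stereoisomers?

yes

Systematic enumeration (placing each ligand type in turn and discarding arrangements equivalent by rotation or reflection) gives 7 geometric isomers.
Of these, 3 lack any improper symmetry element and so occur as enantiomeric pairs, giving 7 + 3 = 10 stereoisomers in total.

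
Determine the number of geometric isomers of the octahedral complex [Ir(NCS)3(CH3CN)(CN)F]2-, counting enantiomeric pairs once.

An octahedron has six vertices in three trans pairs; every non-trans pair is cis.
Working through the distinct placements yields 4 geometric isomers: NCS mer (3 arrangements); NCS fac (chiral).

4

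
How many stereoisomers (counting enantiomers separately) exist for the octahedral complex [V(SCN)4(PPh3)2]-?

2

Working through the distinct placements yields 2 geometric isomers: PPh3 trans; PPh3 cis.
Each arrangement has an internal mirror plane or centre of symmetry, so none is chiral.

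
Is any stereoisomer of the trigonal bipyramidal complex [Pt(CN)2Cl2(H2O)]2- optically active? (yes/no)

A trigonal bipyramid has two axial and three equatorial sites, which are chemically inequivalent.
Placing the ligands in turn and identifying arrangements related by rotation or reflection leaves 5 distinct geometric isomers.
One of these lacks any improper symmetry element and so occurs as an enantiomeric pair, giving 5 + 1 = 6 stereoisomers in total.

yes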